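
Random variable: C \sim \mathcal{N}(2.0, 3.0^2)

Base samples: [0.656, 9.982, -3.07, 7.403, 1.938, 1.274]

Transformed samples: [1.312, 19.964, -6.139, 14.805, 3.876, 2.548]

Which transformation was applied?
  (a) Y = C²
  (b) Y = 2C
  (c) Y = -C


Checking option (b) Y = 2C:
  C = 0.656 -> Y = 1.312 ✓
  C = 9.982 -> Y = 19.964 ✓
  C = -3.07 -> Y = -6.139 ✓
All samples match this transformation.

(b) 2C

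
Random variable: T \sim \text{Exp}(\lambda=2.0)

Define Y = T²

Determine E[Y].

Using E[X²] = Var(X) + (E[X])²:
E[T] = 0.5
Var(T) = 1/2.0^2 = 0.25
E[T²] = 0.25 + 0.5² = 0.25 + 0.25 = 0.5

0.5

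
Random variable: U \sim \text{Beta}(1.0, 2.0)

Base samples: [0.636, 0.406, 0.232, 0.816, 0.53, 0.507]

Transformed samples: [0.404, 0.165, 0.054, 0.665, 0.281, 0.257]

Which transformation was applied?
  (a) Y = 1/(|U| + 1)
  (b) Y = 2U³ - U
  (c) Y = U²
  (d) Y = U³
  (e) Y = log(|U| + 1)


Checking option (c) Y = U²:
  U = 0.636 -> Y = 0.404 ✓
  U = 0.406 -> Y = 0.165 ✓
  U = 0.232 -> Y = 0.054 ✓
All samples match this transformation.

(c) U²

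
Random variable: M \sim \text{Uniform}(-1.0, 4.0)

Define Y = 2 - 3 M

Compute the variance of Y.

For Y = aM + b: Var(Y) = a² * Var(M)
Var(M) = (4 + 1)^2/12 = 2.0833333
Var(Y) = (-3)² * 2.0833333 = 9 * 2.0833333 = 18.75

18.75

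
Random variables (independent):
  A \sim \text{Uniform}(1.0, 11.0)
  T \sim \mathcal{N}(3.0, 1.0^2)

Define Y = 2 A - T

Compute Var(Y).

For independent RVs: Var(aX + bY) = a²Var(X) + b²Var(Y)
Var(A) = 8.3333333
Var(T) = 1
Var(Y) = 2²*8.3333333 + (-1)²*1
= 4*8.3333333 + 1*1 = 34.333333

34.333333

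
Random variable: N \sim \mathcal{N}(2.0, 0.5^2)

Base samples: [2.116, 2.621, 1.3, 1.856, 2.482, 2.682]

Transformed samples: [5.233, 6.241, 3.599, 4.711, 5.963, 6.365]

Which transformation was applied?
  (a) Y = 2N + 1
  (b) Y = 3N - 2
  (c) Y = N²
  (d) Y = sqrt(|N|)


Checking option (a) Y = 2N + 1:
  N = 2.116 -> Y = 5.233 ✓
  N = 2.621 -> Y = 6.241 ✓
  N = 1.3 -> Y = 3.599 ✓
All samples match this transformation.

(a) 2N + 1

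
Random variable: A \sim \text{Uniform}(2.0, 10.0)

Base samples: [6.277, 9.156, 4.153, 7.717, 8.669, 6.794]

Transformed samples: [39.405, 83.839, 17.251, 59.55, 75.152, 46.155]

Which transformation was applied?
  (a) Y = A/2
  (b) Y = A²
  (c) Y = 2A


Checking option (b) Y = A²:
  A = 6.277 -> Y = 39.405 ✓
  A = 9.156 -> Y = 83.839 ✓
  A = 4.153 -> Y = 17.251 ✓
All samples match this transformation.

(b) A²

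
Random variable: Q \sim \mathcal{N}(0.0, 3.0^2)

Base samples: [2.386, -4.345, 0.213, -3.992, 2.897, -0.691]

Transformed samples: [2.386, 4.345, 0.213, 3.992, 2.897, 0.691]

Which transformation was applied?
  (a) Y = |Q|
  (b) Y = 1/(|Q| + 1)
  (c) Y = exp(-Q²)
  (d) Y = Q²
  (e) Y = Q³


Checking option (a) Y = |Q|:
  Q = 2.386 -> Y = 2.386 ✓
  Q = -4.345 -> Y = 4.345 ✓
  Q = 0.213 -> Y = 0.213 ✓
All samples match this transformation.

(a) |Q|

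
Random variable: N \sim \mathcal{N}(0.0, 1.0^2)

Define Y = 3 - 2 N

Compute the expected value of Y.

For Y = -2N + 3:
E[Y] = -2 * E[N] + 3
E[N] = 0.0 = 0
E[Y] = -2 * 0 + 3 = 3

3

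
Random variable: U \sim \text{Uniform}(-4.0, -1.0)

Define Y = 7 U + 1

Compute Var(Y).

For Y = aU + b: Var(Y) = a² * Var(U)
Var(U) = (-1 + 4)^2/12 = 0.75
Var(Y) = 7² * 0.75 = 49 * 0.75 = 36.75

36.75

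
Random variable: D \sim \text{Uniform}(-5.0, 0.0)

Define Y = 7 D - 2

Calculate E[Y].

For Y = 7D - 2:
E[Y] = 7 * E[D] - 2
E[D] = (-5 + 0)/2 = -2.5
E[Y] = 7 * (-2.5) - 2 = -19.5

-19.5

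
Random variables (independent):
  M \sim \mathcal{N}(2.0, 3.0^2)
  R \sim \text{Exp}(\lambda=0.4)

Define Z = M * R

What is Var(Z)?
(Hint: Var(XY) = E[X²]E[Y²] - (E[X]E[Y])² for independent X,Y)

Var(XY) = E[X²]E[Y²] - (E[X]E[Y])²
E[M] = 2, Var(M) = 9
E[R] = 2.5, Var(R) = 6.25
E[M²] = 9 + 2² = 13
E[R²] = 6.25 + 2.5² = 12.5
Var(Z) = 13*12.5 - (2*2.5)²
= 162.5 - 25 = 137.5

137.5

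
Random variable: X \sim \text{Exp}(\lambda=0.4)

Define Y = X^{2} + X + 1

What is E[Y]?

E[Y] = 1*E[X²] + 1*E[X] + 1
E[X] = 2.5
E[X²] = Var(X) + (E[X])² = 6.25 + 6.25 = 12.5
E[Y] = 1*12.5 + 1*2.5 + 1 = 16

16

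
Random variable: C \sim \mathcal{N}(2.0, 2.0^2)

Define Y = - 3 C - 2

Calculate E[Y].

For Y = -3C - 2:
E[Y] = -3 * E[C] - 2
E[C] = 2.0 = 2
E[Y] = -3 * 2 - 2 = -8

-8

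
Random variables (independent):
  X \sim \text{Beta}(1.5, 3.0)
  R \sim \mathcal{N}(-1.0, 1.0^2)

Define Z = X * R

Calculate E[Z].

For independent RVs: E[XY] = E[X]*E[Y]
E[X] = 0.33333333
E[R] = -1
E[Z] = 0.33333333 * (-1) = -0.33333333

-0.33333333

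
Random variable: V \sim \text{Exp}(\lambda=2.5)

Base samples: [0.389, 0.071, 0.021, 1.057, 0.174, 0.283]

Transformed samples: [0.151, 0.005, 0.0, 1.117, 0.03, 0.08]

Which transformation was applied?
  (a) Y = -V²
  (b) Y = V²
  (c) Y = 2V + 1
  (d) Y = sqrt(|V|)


Checking option (b) Y = V²:
  V = 0.389 -> Y = 0.151 ✓
  V = 0.071 -> Y = 0.005 ✓
  V = 0.021 -> Y = 0.0 ✓
All samples match this transformation.

(b) V²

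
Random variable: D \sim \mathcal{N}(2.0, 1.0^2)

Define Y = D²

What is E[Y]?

Using E[X²] = Var(X) + (E[X])²:
E[D] = 2
Var(D) = 1.0^2 = 1
E[D²] = 1 + 2² = 1 + 4 = 5

5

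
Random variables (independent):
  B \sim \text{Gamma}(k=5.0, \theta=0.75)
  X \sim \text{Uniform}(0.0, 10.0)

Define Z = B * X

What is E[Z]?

For independent RVs: E[XY] = E[X]*E[Y]
E[B] = 3.75
E[X] = 5
E[Z] = 3.75 * 5 = 18.75

18.75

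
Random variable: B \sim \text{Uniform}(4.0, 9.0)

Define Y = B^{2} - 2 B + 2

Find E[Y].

E[Y] = 1*E[B²] - 2*E[B] + 2
E[B] = 6.5
E[B²] = Var(B) + (E[B])² = 2.0833333 + 42.25 = 44.333333
E[Y] = 1*44.333333 - 2*6.5 + 2 = 33.333333

33.333333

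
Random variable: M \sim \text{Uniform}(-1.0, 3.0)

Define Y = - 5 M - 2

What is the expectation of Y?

For Y = -5M - 2:
E[Y] = -5 * E[M] - 2
E[M] = (-1 + 3)/2 = 1
E[Y] = -5 * 1 - 2 = -7

-7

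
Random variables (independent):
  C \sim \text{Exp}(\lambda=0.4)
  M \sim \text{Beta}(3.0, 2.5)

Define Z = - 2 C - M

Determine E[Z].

E[Z] = -2*E[C] - 1*E[M]
E[C] = 2.5
E[M] = 0.54545455
E[Z] = -2*2.5 - 1*0.54545455 = -5.5454545

-5.5454545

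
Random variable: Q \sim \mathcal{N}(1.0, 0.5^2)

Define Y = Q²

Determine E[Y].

Using E[X²] = Var(X) + (E[X])²:
E[Q] = 1
Var(Q) = 0.5^2 = 0.25
E[Q²] = 0.25 + 1² = 0.25 + 1 = 1.25

1.25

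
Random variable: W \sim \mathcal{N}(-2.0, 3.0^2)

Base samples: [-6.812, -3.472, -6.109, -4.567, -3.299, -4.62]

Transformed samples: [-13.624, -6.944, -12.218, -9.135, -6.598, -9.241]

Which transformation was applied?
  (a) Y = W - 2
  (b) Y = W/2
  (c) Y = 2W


Checking option (c) Y = 2W:
  W = -6.812 -> Y = -13.624 ✓
  W = -3.472 -> Y = -6.944 ✓
  W = -6.109 -> Y = -12.218 ✓
All samples match this transformation.

(c) 2W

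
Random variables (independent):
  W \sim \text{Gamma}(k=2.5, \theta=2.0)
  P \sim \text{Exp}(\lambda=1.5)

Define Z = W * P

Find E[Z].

For independent RVs: E[XY] = E[X]*E[Y]
E[W] = 5
E[P] = 0.66666667
E[Z] = 5 * 0.66666667 = 3.3333333

3.3333333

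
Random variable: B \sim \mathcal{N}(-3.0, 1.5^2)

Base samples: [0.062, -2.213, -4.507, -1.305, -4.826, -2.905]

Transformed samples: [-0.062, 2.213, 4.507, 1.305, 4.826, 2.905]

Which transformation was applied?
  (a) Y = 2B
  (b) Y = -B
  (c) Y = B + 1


Checking option (b) Y = -B:
  B = 0.062 -> Y = -0.062 ✓
  B = -2.213 -> Y = 2.213 ✓
  B = -4.507 -> Y = 4.507 ✓
All samples match this transformation.

(b) -B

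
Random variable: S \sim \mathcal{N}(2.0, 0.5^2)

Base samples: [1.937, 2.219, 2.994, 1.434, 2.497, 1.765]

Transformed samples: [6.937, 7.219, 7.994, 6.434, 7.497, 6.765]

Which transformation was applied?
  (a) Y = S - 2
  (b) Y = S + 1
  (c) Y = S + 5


Checking option (c) Y = S + 5:
  S = 1.937 -> Y = 6.937 ✓
  S = 2.219 -> Y = 7.219 ✓
  S = 2.994 -> Y = 7.994 ✓
All samples match this transformation.

(c) S + 5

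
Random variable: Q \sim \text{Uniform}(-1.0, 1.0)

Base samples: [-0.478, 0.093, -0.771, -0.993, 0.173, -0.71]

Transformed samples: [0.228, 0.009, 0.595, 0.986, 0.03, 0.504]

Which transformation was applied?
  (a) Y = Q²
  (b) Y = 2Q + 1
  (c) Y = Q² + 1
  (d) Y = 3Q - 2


Checking option (a) Y = Q²:
  Q = -0.478 -> Y = 0.228 ✓
  Q = 0.093 -> Y = 0.009 ✓
  Q = -0.771 -> Y = 0.595 ✓
All samples match this transformation.

(a) Q²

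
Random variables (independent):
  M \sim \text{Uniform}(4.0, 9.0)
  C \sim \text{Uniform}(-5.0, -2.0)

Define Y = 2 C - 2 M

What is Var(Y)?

For independent RVs: Var(aX + bY) = a²Var(X) + b²Var(Y)
Var(M) = 2.0833333
Var(C) = 0.75
Var(Y) = (-2)²*2.0833333 + 2²*0.75
= 4*2.0833333 + 4*0.75 = 11.333333

11.333333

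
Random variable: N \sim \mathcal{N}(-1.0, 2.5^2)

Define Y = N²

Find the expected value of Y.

Using E[X²] = Var(X) + (E[X])²:
E[N] = -1
Var(N) = 2.5^2 = 6.25
E[N²] = 6.25 + (-1)² = 6.25 + 1 = 7.25

7.25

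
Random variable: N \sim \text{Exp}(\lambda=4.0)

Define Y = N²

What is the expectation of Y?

E[N²] = Var(N) + (E[N])² = 0.0625 + 0.0625 = 0.125

0.125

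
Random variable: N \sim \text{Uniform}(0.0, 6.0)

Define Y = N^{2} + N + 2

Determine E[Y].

E[Y] = 1*E[N²] + 1*E[N] + 2
E[N] = 3
E[N²] = Var(N) + (E[N])² = 3 + 9 = 12
E[Y] = 1*12 + 1*3 + 2 = 17

17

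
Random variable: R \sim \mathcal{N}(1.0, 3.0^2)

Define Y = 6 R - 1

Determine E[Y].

For Y = 6R - 1:
E[Y] = 6 * E[R] - 1
E[R] = 1.0 = 1
E[Y] = 6 * 1 - 1 = 5

5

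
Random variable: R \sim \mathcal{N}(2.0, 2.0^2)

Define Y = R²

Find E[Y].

Using E[X²] = Var(X) + (E[X])²:
E[R] = 2
Var(R) = 2.0^2 = 4
E[R²] = 4 + 2² = 4 + 4 = 8

8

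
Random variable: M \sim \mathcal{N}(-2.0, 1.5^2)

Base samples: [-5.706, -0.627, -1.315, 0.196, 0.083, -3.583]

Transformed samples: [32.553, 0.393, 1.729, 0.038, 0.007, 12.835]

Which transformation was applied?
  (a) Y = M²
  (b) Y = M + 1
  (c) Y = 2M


Checking option (a) Y = M²:
  M = -5.706 -> Y = 32.553 ✓
  M = -0.627 -> Y = 0.393 ✓
  M = -1.315 -> Y = 1.729 ✓
All samples match this transformation.

(a) M²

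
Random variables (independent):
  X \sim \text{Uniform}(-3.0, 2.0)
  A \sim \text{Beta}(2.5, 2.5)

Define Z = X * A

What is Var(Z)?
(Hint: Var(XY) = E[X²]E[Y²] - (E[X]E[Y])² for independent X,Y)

Var(XY) = E[X²]E[Y²] - (E[X]E[Y])²
E[X] = -0.5, Var(X) = 2.0833333
E[A] = 0.5, Var(A) = 0.041666667
E[X²] = 2.0833333 + (-0.5)² = 2.3333333
E[A²] = 0.041666667 + 0.5² = 0.29166667
Var(Z) = 2.3333333*0.29166667 - (-0.5*0.5)²
= 0.68055556 - 0.0625 = 0.61805556

0.61805556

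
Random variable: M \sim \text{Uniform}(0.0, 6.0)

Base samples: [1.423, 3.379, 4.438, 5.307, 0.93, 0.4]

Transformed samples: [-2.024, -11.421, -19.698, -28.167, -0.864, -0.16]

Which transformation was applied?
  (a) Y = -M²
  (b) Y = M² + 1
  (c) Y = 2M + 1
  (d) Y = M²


Checking option (a) Y = -M²:
  M = 1.423 -> Y = -2.024 ✓
  M = 3.379 -> Y = -11.421 ✓
  M = 4.438 -> Y = -19.698 ✓
All samples match this transformation.

(a) -M²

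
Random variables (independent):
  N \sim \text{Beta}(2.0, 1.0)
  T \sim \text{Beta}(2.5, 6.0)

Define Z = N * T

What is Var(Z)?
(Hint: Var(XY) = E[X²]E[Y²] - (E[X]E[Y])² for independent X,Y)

Var(XY) = E[X²]E[Y²] - (E[X]E[Y])²
E[N] = 0.66666667, Var(N) = 0.055555556
E[T] = 0.29411765, Var(T) = 0.021853943
E[N²] = 0.055555556 + 0.66666667² = 0.5
E[T²] = 0.021853943 + 0.29411765² = 0.10835913
Var(Z) = 0.5*0.10835913 - (0.66666667*0.29411765)²
= 0.054179567 - 0.038446751 = 0.015732815

0.015732815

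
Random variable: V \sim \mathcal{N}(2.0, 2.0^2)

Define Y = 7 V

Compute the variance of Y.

For Y = aV + b: Var(Y) = a² * Var(V)
Var(V) = 2.0^2 = 4
Var(Y) = 7² * 4 = 49 * 4 = 196

196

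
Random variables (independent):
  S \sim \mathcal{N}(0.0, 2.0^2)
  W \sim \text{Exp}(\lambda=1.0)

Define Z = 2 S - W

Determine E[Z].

E[Z] = 2*E[S] - 1*E[W]
E[S] = 0
E[W] = 1
E[Z] = 2*0 - 1*1 = -1

-1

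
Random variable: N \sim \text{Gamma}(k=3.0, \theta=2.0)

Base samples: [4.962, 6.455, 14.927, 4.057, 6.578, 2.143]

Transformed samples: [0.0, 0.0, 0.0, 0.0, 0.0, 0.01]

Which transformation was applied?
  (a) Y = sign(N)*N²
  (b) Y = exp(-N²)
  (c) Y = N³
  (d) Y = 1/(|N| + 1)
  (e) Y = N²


Checking option (b) Y = exp(-N²):
  N = 4.962 -> Y = 0.0 ✓
  N = 6.455 -> Y = 0.0 ✓
  N = 14.927 -> Y = 0.0 ✓
All samples match this transformation.

(b) exp(-N²)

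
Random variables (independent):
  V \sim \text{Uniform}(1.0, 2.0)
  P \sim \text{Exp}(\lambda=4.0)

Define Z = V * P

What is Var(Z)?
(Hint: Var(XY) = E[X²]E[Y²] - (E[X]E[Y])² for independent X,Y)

Var(XY) = E[X²]E[Y²] - (E[X]E[Y])²
E[V] = 1.5, Var(V) = 0.083333333
E[P] = 0.25, Var(P) = 0.0625
E[V²] = 0.083333333 + 1.5² = 2.3333333
E[P²] = 0.0625 + 0.25² = 0.125
Var(Z) = 2.3333333*0.125 - (1.5*0.25)²
= 0.29166667 - 0.140625 = 0.15104167

0.15104167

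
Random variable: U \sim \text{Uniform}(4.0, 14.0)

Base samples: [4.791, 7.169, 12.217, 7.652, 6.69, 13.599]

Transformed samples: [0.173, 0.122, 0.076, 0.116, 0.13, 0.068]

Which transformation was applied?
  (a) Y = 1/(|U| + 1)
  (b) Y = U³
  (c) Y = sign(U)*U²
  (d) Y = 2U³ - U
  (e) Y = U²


Checking option (a) Y = 1/(|U| + 1):
  U = 4.791 -> Y = 0.173 ✓
  U = 7.169 -> Y = 0.122 ✓
  U = 12.217 -> Y = 0.076 ✓
All samples match this transformation.

(a) 1/(|U| + 1)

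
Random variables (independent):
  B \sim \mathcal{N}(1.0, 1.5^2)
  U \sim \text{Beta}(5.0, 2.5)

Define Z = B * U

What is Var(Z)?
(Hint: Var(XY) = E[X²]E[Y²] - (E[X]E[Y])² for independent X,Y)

Var(XY) = E[X²]E[Y²] - (E[X]E[Y])²
E[B] = 1, Var(B) = 2.25
E[U] = 0.66666667, Var(U) = 0.026143791
E[B²] = 2.25 + 1² = 3.25
E[U²] = 0.026143791 + 0.66666667² = 0.47058824
Var(Z) = 3.25*0.47058824 - (1*0.66666667)²
= 1.5294118 - 0.44444444 = 1.0849673

1.0849673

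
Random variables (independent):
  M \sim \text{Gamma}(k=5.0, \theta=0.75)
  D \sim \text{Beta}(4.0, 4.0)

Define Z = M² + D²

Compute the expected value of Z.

E[Z] = E[M²] + E[D²]
E[M²] = Var(M) + E[M]² = 2.8125 + 14.0625 = 16.875
E[D²] = Var(D) + E[D]² = 0.027777778 + 0.25 = 0.27777778
E[Z] = 16.875 + 0.27777778 = 17.152778

17.152778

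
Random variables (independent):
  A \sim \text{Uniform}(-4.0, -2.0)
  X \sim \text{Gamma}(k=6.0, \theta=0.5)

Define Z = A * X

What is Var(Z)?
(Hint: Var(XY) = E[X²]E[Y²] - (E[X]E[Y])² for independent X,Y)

Var(XY) = E[X²]E[Y²] - (E[X]E[Y])²
E[A] = -3, Var(A) = 0.33333333
E[X] = 3, Var(X) = 1.5
E[A²] = 0.33333333 + (-3)² = 9.3333333
E[X²] = 1.5 + 3² = 10.5
Var(Z) = 9.3333333*10.5 - (-3*3)²
= 98 - 81 = 17

17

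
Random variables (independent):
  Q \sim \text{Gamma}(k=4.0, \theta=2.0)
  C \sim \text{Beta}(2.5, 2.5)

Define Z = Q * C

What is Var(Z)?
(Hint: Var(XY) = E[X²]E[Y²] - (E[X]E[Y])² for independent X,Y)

Var(XY) = E[X²]E[Y²] - (E[X]E[Y])²
E[Q] = 8, Var(Q) = 16
E[C] = 0.5, Var(C) = 0.041666667
E[Q²] = 16 + 8² = 80
E[C²] = 0.041666667 + 0.5² = 0.29166667
Var(Z) = 80*0.29166667 - (8*0.5)²
= 23.333333 - 16 = 7.3333333

7.3333333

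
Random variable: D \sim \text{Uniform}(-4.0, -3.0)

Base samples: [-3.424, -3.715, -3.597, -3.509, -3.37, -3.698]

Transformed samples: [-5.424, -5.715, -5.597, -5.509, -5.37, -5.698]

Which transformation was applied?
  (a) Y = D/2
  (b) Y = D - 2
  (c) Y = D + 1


Checking option (b) Y = D - 2:
  D = -3.424 -> Y = -5.424 ✓
  D = -3.715 -> Y = -5.715 ✓
  D = -3.597 -> Y = -5.597 ✓
All samples match this transformation.

(b) D - 2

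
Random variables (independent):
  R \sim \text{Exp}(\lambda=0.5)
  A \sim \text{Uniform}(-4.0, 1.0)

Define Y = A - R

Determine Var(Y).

For independent RVs: Var(aX + bY) = a²Var(X) + b²Var(Y)
Var(R) = 4
Var(A) = 2.0833333
Var(Y) = (-1)²*4 + 1²*2.0833333
= 1*4 + 1*2.0833333 = 6.0833333

6.0833333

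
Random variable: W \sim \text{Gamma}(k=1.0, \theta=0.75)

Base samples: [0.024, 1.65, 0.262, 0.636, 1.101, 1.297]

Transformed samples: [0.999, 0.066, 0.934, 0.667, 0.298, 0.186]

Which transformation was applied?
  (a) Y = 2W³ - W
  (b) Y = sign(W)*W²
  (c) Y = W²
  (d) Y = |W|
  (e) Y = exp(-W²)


Checking option (e) Y = exp(-W²):
  W = 0.024 -> Y = 0.999 ✓
  W = 1.65 -> Y = 0.066 ✓
  W = 0.262 -> Y = 0.934 ✓
All samples match this transformation.

(e) exp(-W²)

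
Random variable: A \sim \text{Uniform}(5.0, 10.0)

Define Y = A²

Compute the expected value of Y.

Using E[X²] = Var(X) + (E[X])²:
E[A] = 7.5
Var(A) = (10 - 5)^2/12 = 2.0833333
E[A²] = 2.0833333 + 7.5² = 2.0833333 + 56.25 = 58.333333

58.333333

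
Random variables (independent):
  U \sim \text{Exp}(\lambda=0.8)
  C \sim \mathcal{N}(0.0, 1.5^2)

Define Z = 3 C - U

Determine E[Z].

E[Z] = -1*E[U] + 3*E[C]
E[U] = 1.25
E[C] = 0
E[Z] = -1*1.25 + 3*0 = -1.25

-1.25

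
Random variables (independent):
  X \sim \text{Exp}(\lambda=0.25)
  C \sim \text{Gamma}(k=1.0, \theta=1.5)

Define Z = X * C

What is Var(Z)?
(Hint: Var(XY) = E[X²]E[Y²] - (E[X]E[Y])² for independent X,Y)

Var(XY) = E[X²]E[Y²] - (E[X]E[Y])²
E[X] = 4, Var(X) = 16
E[C] = 1.5, Var(C) = 2.25
E[X²] = 16 + 4² = 32
E[C²] = 2.25 + 1.5² = 4.5
Var(Z) = 32*4.5 - (4*1.5)²
= 144 - 36 = 108

108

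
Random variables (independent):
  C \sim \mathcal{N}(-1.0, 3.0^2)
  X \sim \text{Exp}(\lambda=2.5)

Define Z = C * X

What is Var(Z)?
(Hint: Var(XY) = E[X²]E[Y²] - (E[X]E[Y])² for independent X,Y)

Var(XY) = E[X²]E[Y²] - (E[X]E[Y])²
E[C] = -1, Var(C) = 9
E[X] = 0.4, Var(X) = 0.16
E[C²] = 9 + (-1)² = 10
E[X²] = 0.16 + 0.4² = 0.32
Var(Z) = 10*0.32 - (-1*0.4)²
= 3.2 - 0.16 = 3.04

3.04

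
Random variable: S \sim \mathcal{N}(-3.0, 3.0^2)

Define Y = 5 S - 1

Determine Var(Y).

For Y = aS + b: Var(Y) = a² * Var(S)
Var(S) = 3.0^2 = 9
Var(Y) = 5² * 9 = 25 * 9 = 225

225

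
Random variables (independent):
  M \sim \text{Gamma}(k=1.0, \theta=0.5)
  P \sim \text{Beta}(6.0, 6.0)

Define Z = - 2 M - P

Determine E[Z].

E[Z] = -2*E[M] - 1*E[P]
E[M] = 0.5
E[P] = 0.5
E[Z] = -2*0.5 - 1*0.5 = -1.5

-1.5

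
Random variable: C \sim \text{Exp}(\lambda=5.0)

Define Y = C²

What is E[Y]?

Using E[X²] = Var(X) + (E[X])²:
E[C] = 0.2
Var(C) = 1/5.0^2 = 0.04
E[C²] = 0.04 + 0.2² = 0.04 + 0.04 = 0.08

0.08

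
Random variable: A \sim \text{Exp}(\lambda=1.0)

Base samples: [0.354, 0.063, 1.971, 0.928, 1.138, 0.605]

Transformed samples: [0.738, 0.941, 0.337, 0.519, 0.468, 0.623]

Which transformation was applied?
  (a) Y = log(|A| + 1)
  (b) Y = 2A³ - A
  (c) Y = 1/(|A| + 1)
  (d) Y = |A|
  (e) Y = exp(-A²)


Checking option (c) Y = 1/(|A| + 1):
  A = 0.354 -> Y = 0.738 ✓
  A = 0.063 -> Y = 0.941 ✓
  A = 1.971 -> Y = 0.337 ✓
All samples match this transformation.

(c) 1/(|A| + 1)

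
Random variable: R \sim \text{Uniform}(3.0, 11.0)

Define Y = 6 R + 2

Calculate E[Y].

For Y = 6R + 2:
E[Y] = 6 * E[R] + 2
E[R] = (3 + 11)/2 = 7
E[Y] = 6 * 7 + 2 = 44

44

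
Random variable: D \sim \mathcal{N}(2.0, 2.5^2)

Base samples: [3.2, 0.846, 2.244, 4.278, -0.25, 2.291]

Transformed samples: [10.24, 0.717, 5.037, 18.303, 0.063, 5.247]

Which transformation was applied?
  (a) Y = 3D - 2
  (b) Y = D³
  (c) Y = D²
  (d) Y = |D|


Checking option (c) Y = D²:
  D = 3.2 -> Y = 10.24 ✓
  D = 0.846 -> Y = 0.717 ✓
  D = 2.244 -> Y = 5.037 ✓
All samples match this transformation.

(c) D²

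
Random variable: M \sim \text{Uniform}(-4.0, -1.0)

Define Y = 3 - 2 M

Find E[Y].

For Y = -2M + 3:
E[Y] = -2 * E[M] + 3
E[M] = (-4 - 1)/2 = -2.5
E[Y] = -2 * (-2.5) + 3 = 8

8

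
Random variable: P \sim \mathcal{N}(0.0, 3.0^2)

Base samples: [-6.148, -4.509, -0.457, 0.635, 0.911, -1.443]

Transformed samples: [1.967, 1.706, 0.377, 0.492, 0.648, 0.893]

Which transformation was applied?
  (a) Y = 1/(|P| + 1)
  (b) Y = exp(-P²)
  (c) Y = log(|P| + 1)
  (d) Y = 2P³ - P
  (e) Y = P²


Checking option (c) Y = log(|P| + 1):
  P = -6.148 -> Y = 1.967 ✓
  P = -4.509 -> Y = 1.706 ✓
  P = -0.457 -> Y = 0.377 ✓
All samples match this transformation.

(c) log(|P| + 1)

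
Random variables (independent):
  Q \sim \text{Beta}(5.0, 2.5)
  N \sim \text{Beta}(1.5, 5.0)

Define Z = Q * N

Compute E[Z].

For independent RVs: E[XY] = E[X]*E[Y]
E[Q] = 0.66666667
E[N] = 0.23076923
E[Z] = 0.66666667 * 0.23076923 = 0.15384615

0.15384615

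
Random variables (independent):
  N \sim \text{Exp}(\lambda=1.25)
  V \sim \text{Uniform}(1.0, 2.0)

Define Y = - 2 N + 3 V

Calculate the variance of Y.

For independent RVs: Var(aX + bY) = a²Var(X) + b²Var(Y)
Var(N) = 0.64
Var(V) = 0.083333333
Var(Y) = (-2)²*0.64 + 3²*0.083333333
= 4*0.64 + 9*0.083333333 = 3.31

3.31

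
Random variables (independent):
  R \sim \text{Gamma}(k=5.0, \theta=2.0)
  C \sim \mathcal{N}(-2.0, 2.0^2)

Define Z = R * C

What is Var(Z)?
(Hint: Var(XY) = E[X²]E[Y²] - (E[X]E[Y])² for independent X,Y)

Var(XY) = E[X²]E[Y²] - (E[X]E[Y])²
E[R] = 10, Var(R) = 20
E[C] = -2, Var(C) = 4
E[R²] = 20 + 10² = 120
E[C²] = 4 + (-2)² = 8
Var(Z) = 120*8 - (10*(-2))²
= 960 - 400 = 560

560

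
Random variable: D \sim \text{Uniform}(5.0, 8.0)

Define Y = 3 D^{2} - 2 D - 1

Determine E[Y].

E[Y] = 3*E[D²] - 2*E[D] - 1
E[D] = 6.5
E[D²] = Var(D) + (E[D])² = 0.75 + 42.25 = 43
E[Y] = 3*43 - 2*6.5 - 1 = 115

115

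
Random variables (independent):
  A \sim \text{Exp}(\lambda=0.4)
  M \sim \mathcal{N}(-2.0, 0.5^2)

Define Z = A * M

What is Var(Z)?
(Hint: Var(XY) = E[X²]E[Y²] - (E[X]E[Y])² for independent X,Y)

Var(XY) = E[X²]E[Y²] - (E[X]E[Y])²
E[A] = 2.5, Var(A) = 6.25
E[M] = -2, Var(M) = 0.25
E[A²] = 6.25 + 2.5² = 12.5
E[M²] = 0.25 + (-2)² = 4.25
Var(Z) = 12.5*4.25 - (2.5*(-2))²
= 53.125 - 25 = 28.125

28.125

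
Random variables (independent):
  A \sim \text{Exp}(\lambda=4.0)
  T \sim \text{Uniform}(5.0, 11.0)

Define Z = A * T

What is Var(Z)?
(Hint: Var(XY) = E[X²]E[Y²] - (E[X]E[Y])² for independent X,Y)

Var(XY) = E[X²]E[Y²] - (E[X]E[Y])²
E[A] = 0.25, Var(A) = 0.0625
E[T] = 8, Var(T) = 3
E[A²] = 0.0625 + 0.25² = 0.125
E[T²] = 3 + 8² = 67
Var(Z) = 0.125*67 - (0.25*8)²
= 8.375 - 4 = 4.375

4.375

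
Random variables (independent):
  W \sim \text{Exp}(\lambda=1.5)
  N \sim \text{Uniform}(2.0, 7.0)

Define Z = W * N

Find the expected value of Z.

For independent RVs: E[XY] = E[X]*E[Y]
E[W] = 0.66666667
E[N] = 4.5
E[Z] = 0.66666667 * 4.5 = 3

3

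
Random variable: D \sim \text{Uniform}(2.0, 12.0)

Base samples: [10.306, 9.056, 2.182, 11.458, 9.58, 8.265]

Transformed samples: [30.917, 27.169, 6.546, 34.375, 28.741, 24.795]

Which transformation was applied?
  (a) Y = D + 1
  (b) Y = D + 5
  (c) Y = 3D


Checking option (c) Y = 3D:
  D = 10.306 -> Y = 30.917 ✓
  D = 9.056 -> Y = 27.169 ✓
  D = 2.182 -> Y = 6.546 ✓
All samples match this transformation.

(c) 3D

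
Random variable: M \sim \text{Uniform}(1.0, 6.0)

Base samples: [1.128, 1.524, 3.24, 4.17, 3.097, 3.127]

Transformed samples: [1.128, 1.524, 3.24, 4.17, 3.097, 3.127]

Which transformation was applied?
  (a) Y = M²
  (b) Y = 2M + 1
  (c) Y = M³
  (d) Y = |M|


Checking option (d) Y = |M|:
  M = 1.128 -> Y = 1.128 ✓
  M = 1.524 -> Y = 1.524 ✓
  M = 3.24 -> Y = 3.24 ✓
All samples match this transformation.

(d) |M|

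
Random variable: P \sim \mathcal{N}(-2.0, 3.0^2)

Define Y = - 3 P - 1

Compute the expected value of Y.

For Y = -3P - 1:
E[Y] = -3 * E[P] - 1
E[P] = -2.0 = -2
E[Y] = -3 * (-2) - 1 = 5

5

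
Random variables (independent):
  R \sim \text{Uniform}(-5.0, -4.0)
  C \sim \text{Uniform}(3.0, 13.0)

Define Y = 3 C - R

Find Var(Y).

For independent RVs: Var(aX + bY) = a²Var(X) + b²Var(Y)
Var(R) = 0.083333333
Var(C) = 8.3333333
Var(Y) = (-1)²*0.083333333 + 3²*8.3333333
= 1*0.083333333 + 9*8.3333333 = 75.083333

75.083333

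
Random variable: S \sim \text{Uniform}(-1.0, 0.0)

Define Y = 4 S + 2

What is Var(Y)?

For Y = aS + b: Var(Y) = a² * Var(S)
Var(S) = (0 + 1)^2/12 = 0.083333333
Var(Y) = 4² * 0.083333333 = 16 * 0.083333333 = 1.3333333

1.3333333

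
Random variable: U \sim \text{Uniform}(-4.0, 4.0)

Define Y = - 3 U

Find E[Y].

For Y = -3U:
E[Y] = -3 * E[U]
E[U] = (-4 + 4)/2 = 0
E[Y] = -3 * 0 = 0

0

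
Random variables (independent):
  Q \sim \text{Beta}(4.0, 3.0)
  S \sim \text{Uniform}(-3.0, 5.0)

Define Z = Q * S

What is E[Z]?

For independent RVs: E[XY] = E[X]*E[Y]
E[Q] = 0.57142857
E[S] = 1
E[Z] = 0.57142857 * 1 = 0.57142857

0.57142857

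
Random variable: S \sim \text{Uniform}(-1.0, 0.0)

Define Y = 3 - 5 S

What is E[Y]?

For Y = -5S + 3:
E[Y] = -5 * E[S] + 3
E[S] = (-1 + 0)/2 = -0.5
E[Y] = -5 * (-0.5) + 3 = 5.5

5.5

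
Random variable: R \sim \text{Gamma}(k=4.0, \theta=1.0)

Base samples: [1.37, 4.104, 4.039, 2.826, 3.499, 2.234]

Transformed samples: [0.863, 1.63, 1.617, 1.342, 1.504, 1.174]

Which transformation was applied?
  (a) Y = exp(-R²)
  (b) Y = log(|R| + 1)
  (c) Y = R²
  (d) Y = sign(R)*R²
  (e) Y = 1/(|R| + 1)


Checking option (b) Y = log(|R| + 1):
  R = 1.37 -> Y = 0.863 ✓
  R = 4.104 -> Y = 1.63 ✓
  R = 4.039 -> Y = 1.617 ✓
All samples match this transformation.

(b) log(|R| + 1)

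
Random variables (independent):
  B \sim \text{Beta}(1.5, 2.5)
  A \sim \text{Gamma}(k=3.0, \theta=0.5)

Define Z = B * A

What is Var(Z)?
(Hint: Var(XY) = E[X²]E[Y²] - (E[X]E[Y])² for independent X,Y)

Var(XY) = E[X²]E[Y²] - (E[X]E[Y])²
E[B] = 0.375, Var(B) = 0.046875
E[A] = 1.5, Var(A) = 0.75
E[B²] = 0.046875 + 0.375² = 0.1875
E[A²] = 0.75 + 1.5² = 3
Var(Z) = 0.1875*3 - (0.375*1.5)²
= 0.5625 - 0.31640625 = 0.24609375

0.24609375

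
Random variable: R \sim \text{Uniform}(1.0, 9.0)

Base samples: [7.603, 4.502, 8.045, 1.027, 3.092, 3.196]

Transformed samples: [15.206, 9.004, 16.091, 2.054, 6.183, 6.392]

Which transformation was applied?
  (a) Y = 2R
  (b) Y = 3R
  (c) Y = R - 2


Checking option (a) Y = 2R:
  R = 7.603 -> Y = 15.206 ✓
  R = 4.502 -> Y = 9.004 ✓
  R = 8.045 -> Y = 16.091 ✓
All samples match this transformation.

(a) 2R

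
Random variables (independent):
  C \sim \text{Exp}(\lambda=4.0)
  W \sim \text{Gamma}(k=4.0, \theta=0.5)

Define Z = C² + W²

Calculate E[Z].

E[Z] = E[C²] + E[W²]
E[C²] = Var(C) + E[C]² = 0.0625 + 0.0625 = 0.125
E[W²] = Var(W) + E[W]² = 1 + 4 = 5
E[Z] = 0.125 + 5 = 5.125

5.125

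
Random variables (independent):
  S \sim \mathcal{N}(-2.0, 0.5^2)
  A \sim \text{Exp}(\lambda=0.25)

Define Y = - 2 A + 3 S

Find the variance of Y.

For independent RVs: Var(aX + bY) = a²Var(X) + b²Var(Y)
Var(S) = 0.25
Var(A) = 16
Var(Y) = 3²*0.25 + (-2)²*16
= 9*0.25 + 4*16 = 66.25

66.25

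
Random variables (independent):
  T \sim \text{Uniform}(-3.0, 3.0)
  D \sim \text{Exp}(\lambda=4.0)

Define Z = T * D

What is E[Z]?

For independent RVs: E[XY] = E[X]*E[Y]
E[T] = 0
E[D] = 0.25
E[Z] = 0 * 0.25 = 0

0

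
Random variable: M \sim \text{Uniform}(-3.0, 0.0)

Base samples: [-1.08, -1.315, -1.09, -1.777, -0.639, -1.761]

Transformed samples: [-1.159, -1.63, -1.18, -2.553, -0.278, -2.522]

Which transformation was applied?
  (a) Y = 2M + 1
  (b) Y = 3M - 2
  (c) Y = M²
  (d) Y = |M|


Checking option (a) Y = 2M + 1:
  M = -1.08 -> Y = -1.159 ✓
  M = -1.315 -> Y = -1.63 ✓
  M = -1.09 -> Y = -1.18 ✓
All samples match this transformation.

(a) 2M + 1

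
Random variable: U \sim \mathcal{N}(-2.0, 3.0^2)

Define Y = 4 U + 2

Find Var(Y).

For Y = aU + b: Var(Y) = a² * Var(U)
Var(U) = 3.0^2 = 9
Var(Y) = 4² * 9 = 16 * 9 = 144

144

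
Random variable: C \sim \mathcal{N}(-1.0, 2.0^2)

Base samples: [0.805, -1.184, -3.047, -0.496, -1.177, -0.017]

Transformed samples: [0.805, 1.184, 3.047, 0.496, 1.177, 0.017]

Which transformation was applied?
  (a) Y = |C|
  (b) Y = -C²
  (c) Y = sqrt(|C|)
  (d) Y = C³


Checking option (a) Y = |C|:
  C = 0.805 -> Y = 0.805 ✓
  C = -1.184 -> Y = 1.184 ✓
  C = -3.047 -> Y = 3.047 ✓
All samples match this transformation.

(a) |C|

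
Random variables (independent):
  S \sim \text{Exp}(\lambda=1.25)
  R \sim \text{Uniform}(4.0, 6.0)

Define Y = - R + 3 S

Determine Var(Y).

For independent RVs: Var(aX + bY) = a²Var(X) + b²Var(Y)
Var(S) = 0.64
Var(R) = 0.33333333
Var(Y) = 3²*0.64 + (-1)²*0.33333333
= 9*0.64 + 1*0.33333333 = 6.0933333

6.0933333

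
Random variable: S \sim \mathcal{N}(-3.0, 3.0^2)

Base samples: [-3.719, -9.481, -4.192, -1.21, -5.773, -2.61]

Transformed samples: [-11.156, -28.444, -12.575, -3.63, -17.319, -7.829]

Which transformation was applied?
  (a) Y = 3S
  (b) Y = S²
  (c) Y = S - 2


Checking option (a) Y = 3S:
  S = -3.719 -> Y = -11.156 ✓
  S = -9.481 -> Y = -28.444 ✓
  S = -4.192 -> Y = -12.575 ✓
All samples match this transformation.

(a) 3S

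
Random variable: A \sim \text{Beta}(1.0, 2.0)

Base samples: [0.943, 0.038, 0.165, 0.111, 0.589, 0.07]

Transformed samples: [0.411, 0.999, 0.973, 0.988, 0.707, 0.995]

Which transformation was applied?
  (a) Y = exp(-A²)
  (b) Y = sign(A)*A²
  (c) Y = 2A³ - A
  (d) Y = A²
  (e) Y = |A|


Checking option (a) Y = exp(-A²):
  A = 0.943 -> Y = 0.411 ✓
  A = 0.038 -> Y = 0.999 ✓
  A = 0.165 -> Y = 0.973 ✓
All samples match this transformation.

(a) exp(-A²)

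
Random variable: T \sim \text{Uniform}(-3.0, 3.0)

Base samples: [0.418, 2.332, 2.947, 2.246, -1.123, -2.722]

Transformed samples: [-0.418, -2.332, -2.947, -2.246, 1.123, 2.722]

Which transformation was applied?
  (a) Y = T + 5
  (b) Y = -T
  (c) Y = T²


Checking option (b) Y = -T:
  T = 0.418 -> Y = -0.418 ✓
  T = 2.332 -> Y = -2.332 ✓
  T = 2.947 -> Y = -2.947 ✓
All samples match this transformation.

(b) -T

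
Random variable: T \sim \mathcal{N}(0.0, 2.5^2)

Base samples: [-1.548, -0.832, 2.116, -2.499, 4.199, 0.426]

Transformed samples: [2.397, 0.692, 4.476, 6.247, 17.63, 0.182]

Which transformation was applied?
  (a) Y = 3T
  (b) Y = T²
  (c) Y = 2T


Checking option (b) Y = T²:
  T = -1.548 -> Y = 2.397 ✓
  T = -0.832 -> Y = 0.692 ✓
  T = 2.116 -> Y = 4.476 ✓
All samples match this transformation.

(b) T²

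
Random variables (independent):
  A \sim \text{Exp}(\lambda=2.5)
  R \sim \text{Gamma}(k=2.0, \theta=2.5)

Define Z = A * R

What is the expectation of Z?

For independent RVs: E[XY] = E[X]*E[Y]
E[A] = 0.4
E[R] = 5
E[Z] = 0.4 * 5 = 2

2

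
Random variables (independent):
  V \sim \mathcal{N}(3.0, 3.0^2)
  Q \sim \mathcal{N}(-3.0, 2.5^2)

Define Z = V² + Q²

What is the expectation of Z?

E[Z] = E[V²] + E[Q²]
E[V²] = Var(V) + E[V]² = 9 + 9 = 18
E[Q²] = Var(Q) + E[Q]² = 6.25 + 9 = 15.25
E[Z] = 18 + 15.25 = 33.25

33.25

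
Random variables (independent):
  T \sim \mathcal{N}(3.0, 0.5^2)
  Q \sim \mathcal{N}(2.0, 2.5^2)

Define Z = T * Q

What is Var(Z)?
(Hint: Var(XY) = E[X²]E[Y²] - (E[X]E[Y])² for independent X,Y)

Var(XY) = E[X²]E[Y²] - (E[X]E[Y])²
E[T] = 3, Var(T) = 0.25
E[Q] = 2, Var(Q) = 6.25
E[T²] = 0.25 + 3² = 9.25
E[Q²] = 6.25 + 2² = 10.25
Var(Z) = 9.25*10.25 - (3*2)²
= 94.8125 - 36 = 58.8125

58.8125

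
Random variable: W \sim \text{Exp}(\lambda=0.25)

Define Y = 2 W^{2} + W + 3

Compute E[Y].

E[Y] = 2*E[W²] + 1*E[W] + 3
E[W] = 4
E[W²] = Var(W) + (E[W])² = 16 + 16 = 32
E[Y] = 2*32 + 1*4 + 3 = 71

71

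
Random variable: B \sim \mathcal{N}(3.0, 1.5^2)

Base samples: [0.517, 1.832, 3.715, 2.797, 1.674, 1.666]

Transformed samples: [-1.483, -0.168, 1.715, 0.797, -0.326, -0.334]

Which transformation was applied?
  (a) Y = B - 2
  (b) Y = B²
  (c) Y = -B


Checking option (a) Y = B - 2:
  B = 0.517 -> Y = -1.483 ✓
  B = 1.832 -> Y = -0.168 ✓
  B = 3.715 -> Y = 1.715 ✓
All samples match this transformation.

(a) B - 2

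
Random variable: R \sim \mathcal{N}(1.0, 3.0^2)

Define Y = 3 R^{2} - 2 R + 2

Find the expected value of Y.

E[Y] = 3*E[R²] - 2*E[R] + 2
E[R] = 1
E[R²] = Var(R) + (E[R])² = 9 + 1 = 10
E[Y] = 3*10 - 2*1 + 2 = 30

30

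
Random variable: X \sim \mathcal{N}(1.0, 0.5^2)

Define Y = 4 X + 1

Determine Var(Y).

For Y = aX + b: Var(Y) = a² * Var(X)
Var(X) = 0.5^2 = 0.25
Var(Y) = 4² * 0.25 = 16 * 0.25 = 4

4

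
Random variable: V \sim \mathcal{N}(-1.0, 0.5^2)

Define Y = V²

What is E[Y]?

Using E[X²] = Var(X) + (E[X])²:
E[V] = -1
Var(V) = 0.5^2 = 0.25
E[V²] = 0.25 + (-1)² = 0.25 + 1 = 1.25

1.25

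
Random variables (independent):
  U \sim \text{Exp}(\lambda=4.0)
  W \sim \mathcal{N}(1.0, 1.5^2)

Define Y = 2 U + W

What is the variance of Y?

For independent RVs: Var(aX + bY) = a²Var(X) + b²Var(Y)
Var(U) = 0.0625
Var(W) = 2.25
Var(Y) = 2²*0.0625 + 1²*2.25
= 4*0.0625 + 1*2.25 = 2.5

2.5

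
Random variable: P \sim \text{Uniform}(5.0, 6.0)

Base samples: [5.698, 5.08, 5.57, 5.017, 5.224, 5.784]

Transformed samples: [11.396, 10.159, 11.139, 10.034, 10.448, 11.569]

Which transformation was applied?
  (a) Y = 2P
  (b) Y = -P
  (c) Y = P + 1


Checking option (a) Y = 2P:
  P = 5.698 -> Y = 11.396 ✓
  P = 5.08 -> Y = 10.159 ✓
  P = 5.57 -> Y = 11.139 ✓
All samples match this transformation.

(a) 2P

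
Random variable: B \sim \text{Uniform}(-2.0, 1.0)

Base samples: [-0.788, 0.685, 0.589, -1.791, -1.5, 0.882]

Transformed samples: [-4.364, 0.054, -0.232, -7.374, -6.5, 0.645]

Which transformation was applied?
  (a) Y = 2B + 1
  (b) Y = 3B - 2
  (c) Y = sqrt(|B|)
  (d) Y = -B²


Checking option (b) Y = 3B - 2:
  B = -0.788 -> Y = -4.364 ✓
  B = 0.685 -> Y = 0.054 ✓
  B = 0.589 -> Y = -0.232 ✓
All samples match this transformation.

(b) 3B - 2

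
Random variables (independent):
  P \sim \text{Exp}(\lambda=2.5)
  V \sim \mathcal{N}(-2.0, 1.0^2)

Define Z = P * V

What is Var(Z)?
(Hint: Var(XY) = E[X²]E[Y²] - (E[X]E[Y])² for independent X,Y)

Var(XY) = E[X²]E[Y²] - (E[X]E[Y])²
E[P] = 0.4, Var(P) = 0.16
E[V] = -2, Var(V) = 1
E[P²] = 0.16 + 0.4² = 0.32
E[V²] = 1 + (-2)² = 5
Var(Z) = 0.32*5 - (0.4*(-2))²
= 1.6 - 0.64 = 0.96

0.96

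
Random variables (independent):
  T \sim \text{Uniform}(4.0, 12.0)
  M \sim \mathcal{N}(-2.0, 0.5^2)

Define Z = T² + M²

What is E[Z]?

E[Z] = E[T²] + E[M²]
E[T²] = Var(T) + E[T]² = 5.3333333 + 64 = 69.333333
E[M²] = Var(M) + E[M]² = 0.25 + 4 = 4.25
E[Z] = 69.333333 + 4.25 = 73.583333

73.583333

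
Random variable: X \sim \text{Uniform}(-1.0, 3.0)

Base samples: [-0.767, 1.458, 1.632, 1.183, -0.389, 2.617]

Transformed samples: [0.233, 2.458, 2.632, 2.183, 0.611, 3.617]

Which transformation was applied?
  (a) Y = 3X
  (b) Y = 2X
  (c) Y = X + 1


Checking option (c) Y = X + 1:
  X = -0.767 -> Y = 0.233 ✓
  X = 1.458 -> Y = 2.458 ✓
  X = 1.632 -> Y = 2.632 ✓
All samples match this transformation.

(c) X + 1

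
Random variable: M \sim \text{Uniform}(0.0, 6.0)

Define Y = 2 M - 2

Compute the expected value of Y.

For Y = 2M - 2:
E[Y] = 2 * E[M] - 2
E[M] = (0 + 6)/2 = 3
E[Y] = 2 * 3 - 2 = 4

4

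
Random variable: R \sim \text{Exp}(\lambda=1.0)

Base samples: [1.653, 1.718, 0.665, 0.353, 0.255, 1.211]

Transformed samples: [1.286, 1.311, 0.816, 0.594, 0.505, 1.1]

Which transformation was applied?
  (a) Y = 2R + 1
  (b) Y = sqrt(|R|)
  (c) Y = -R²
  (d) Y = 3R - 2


Checking option (b) Y = sqrt(|R|):
  R = 1.653 -> Y = 1.286 ✓
  R = 1.718 -> Y = 1.311 ✓
  R = 0.665 -> Y = 0.816 ✓
All samples match this transformation.

(b) sqrt(|R|)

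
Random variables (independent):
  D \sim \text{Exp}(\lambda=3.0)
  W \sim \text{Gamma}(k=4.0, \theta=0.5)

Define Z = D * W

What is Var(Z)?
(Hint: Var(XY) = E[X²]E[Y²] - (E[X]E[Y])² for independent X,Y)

Var(XY) = E[X²]E[Y²] - (E[X]E[Y])²
E[D] = 0.33333333, Var(D) = 0.11111111
E[W] = 2, Var(W) = 1
E[D²] = 0.11111111 + 0.33333333² = 0.22222222
E[W²] = 1 + 2² = 5
Var(Z) = 0.22222222*5 - (0.33333333*2)²
= 1.1111111 - 0.44444444 = 0.66666667

0.66666667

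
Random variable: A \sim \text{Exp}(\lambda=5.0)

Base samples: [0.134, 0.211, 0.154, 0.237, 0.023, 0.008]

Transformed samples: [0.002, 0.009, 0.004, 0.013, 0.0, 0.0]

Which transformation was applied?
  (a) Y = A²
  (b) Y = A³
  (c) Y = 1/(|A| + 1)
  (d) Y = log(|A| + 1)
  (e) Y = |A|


Checking option (b) Y = A³:
  A = 0.134 -> Y = 0.002 ✓
  A = 0.211 -> Y = 0.009 ✓
  A = 0.154 -> Y = 0.004 ✓
All samples match this transformation.

(b) A³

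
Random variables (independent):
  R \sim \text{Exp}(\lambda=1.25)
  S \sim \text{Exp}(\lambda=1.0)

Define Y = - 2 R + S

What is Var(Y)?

For independent RVs: Var(aX + bY) = a²Var(X) + b²Var(Y)
Var(R) = 0.64
Var(S) = 1
Var(Y) = (-2)²*0.64 + 1²*1
= 4*0.64 + 1*1 = 3.56

3.56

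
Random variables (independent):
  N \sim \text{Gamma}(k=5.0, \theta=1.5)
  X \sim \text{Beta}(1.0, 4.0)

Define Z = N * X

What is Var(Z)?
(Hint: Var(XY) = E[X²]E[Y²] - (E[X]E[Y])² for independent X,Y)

Var(XY) = E[X²]E[Y²] - (E[X]E[Y])²
E[N] = 7.5, Var(N) = 11.25
E[X] = 0.2, Var(X) = 0.026666667
E[N²] = 11.25 + 7.5² = 67.5
E[X²] = 0.026666667 + 0.2² = 0.066666667
Var(Z) = 67.5*0.066666667 - (7.5*0.2)²
= 4.5 - 2.25 = 2.25

2.25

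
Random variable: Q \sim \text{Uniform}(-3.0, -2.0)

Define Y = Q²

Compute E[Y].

E[Q²] = Var(Q) + (E[Q])² = 0.083333333 + 6.25 = 6.3333333

6.3333333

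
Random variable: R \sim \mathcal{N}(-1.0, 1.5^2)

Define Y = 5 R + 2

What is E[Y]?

For Y = 5R + 2:
E[Y] = 5 * E[R] + 2
E[R] = -1.0 = -1
E[Y] = 5 * (-1) + 2 = -3

-3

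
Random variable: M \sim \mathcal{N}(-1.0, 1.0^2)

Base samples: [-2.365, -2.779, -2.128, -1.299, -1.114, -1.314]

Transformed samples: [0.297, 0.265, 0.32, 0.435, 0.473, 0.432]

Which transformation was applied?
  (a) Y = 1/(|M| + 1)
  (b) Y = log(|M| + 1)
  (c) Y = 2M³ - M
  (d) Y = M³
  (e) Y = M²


Checking option (a) Y = 1/(|M| + 1):
  M = -2.365 -> Y = 0.297 ✓
  M = -2.779 -> Y = 0.265 ✓
  M = -2.128 -> Y = 0.32 ✓
All samples match this transformation.

(a) 1/(|M| + 1)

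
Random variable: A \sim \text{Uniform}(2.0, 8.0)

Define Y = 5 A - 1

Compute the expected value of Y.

For Y = 5A - 1:
E[Y] = 5 * E[A] - 1
E[A] = (2 + 8)/2 = 5
E[Y] = 5 * 5 - 1 = 24

24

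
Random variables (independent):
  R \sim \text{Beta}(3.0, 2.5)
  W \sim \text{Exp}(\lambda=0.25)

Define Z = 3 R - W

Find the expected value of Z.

E[Z] = 3*E[R] - 1*E[W]
E[R] = 0.54545455
E[W] = 4
E[Z] = 3*0.54545455 - 1*4 = -2.3636364

-2.3636364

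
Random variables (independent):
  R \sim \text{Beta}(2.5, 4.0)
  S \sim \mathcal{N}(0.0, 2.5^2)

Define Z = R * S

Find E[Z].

For independent RVs: E[XY] = E[X]*E[Y]
E[R] = 0.38461538
E[S] = 0
E[Z] = 0.38461538 * 0 = 0

0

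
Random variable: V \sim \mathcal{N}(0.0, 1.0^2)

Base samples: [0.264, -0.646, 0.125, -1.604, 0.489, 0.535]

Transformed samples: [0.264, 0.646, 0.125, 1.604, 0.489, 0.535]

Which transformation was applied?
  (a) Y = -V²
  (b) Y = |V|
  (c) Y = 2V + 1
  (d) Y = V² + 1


Checking option (b) Y = |V|:
  V = 0.264 -> Y = 0.264 ✓
  V = -0.646 -> Y = 0.646 ✓
  V = 0.125 -> Y = 0.125 ✓
All samples match this transformation.

(b) |V|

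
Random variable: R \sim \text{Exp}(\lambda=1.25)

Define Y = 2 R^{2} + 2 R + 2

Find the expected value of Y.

E[Y] = 2*E[R²] + 2*E[R] + 2
E[R] = 0.8
E[R²] = Var(R) + (E[R])² = 0.64 + 0.64 = 1.28
E[Y] = 2*1.28 + 2*0.8 + 2 = 6.16

6.16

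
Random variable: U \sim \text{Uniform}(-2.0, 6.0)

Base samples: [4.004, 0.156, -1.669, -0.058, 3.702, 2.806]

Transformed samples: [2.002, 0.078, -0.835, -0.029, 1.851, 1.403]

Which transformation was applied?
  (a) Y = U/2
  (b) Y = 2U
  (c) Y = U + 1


Checking option (a) Y = U/2:
  U = 4.004 -> Y = 2.002 ✓
  U = 0.156 -> Y = 0.078 ✓
  U = -1.669 -> Y = -0.835 ✓
All samples match this transformation.

(a) U/2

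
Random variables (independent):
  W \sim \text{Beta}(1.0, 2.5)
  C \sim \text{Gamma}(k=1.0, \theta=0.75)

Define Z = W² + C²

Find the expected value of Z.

E[Z] = E[W²] + E[C²]
E[W²] = Var(W) + E[W]² = 0.045351474 + 0.081632653 = 0.12698413
E[C²] = Var(C) + E[C]² = 0.5625 + 0.5625 = 1.125
E[Z] = 0.12698413 + 1.125 = 1.2519841

1.2519841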